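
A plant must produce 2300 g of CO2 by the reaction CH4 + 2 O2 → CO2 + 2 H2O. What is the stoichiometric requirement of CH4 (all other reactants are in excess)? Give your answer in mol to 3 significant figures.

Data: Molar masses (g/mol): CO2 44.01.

52.3 mol

n(CO2) = 2300 / 44.01 = 52.26 mol
n(CH4) = (1/1) × 52.26 = 52.26 mol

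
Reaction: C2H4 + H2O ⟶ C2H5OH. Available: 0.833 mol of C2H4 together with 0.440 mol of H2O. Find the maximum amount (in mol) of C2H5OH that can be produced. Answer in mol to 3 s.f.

0.440 mol

n(C2H4) = 0.8330 mol
n(H2O) = 0.4400 mol
n/ν for C2H4 = 0.8330/1 = 0.8330
n/ν for H2O = 0.4400/1 = 0.4400
Smallest n/ν is H2O → limiting reagent.
n(C2H5OH) = (1/1) × 0.4400 = 0.4400 mol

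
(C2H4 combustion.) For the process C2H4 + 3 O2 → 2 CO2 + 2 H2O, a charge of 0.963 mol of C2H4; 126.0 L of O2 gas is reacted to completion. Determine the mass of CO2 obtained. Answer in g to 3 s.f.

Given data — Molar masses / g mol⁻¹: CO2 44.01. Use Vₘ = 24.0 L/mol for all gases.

84.8 g

n(C2H4) = 0.9630 mol
n(O2) = 126.0 / 24.0 = 5.250 mol
n/ν → C2H4: 0.9630, O2: 1.750; C2H4 is limiting.
n(CO2) = (2/1) × 0.9630 = 1.926 mol
mass = 1.926 × 44.01 = 84.76 g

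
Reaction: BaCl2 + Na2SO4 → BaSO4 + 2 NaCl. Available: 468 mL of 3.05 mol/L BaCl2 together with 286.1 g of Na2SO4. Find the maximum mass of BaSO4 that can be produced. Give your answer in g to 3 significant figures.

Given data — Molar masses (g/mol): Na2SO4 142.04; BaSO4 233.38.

333 g

n(BaCl2) = 3.05 × 468.0/1000 = 1.427 mol
n(Na2SO4) = 286.1 / 142.04 = 2.014 mol
n/ν → BaCl2: 1.427, Na2SO4: 2.014; BaCl2 is limiting.
n(BaSO4) = (1/1) × 1.427 = 1.427 mol
mass = 1.427 × 233.38 = 333.0 g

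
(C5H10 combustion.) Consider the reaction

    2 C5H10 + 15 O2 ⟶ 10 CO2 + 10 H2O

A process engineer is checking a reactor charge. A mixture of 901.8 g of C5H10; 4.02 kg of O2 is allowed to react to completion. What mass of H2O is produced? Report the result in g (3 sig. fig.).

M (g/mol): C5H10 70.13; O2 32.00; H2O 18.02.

n(C5H10) = 901.8 / 70.13 = 12.86 mol
n(O2) = 4.020×1000 / 32.00 = 125.6 mol
n/ν for C5H10 = 12.86/2 = 6.430
n/ν for O2 = 125.6/15 = 8.373
Smallest n/ν is C5H10 → limiting reagent.
n(H2O) = (10/2) × 12.86 = 64.30 mol
mass = 64.30 × 18.02 = 1159 g

1160 g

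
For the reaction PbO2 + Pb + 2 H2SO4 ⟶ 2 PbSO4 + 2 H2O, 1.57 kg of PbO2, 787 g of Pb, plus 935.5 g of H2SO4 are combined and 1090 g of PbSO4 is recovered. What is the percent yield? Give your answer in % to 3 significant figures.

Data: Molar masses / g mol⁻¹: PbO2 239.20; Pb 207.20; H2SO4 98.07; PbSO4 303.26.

n(PbO2) = 1.570×1000 / 239.20 = 6.564 mol
n(Pb) = 787.0 / 207.20 = 3.798 mol
n(H2SO4) = 935.5 / 98.07 = 9.539 mol
n/ν for PbO2 = 6.564/1 = 6.564
n/ν for Pb = 3.798/1 = 3.798
n/ν for H2SO4 = 9.539/2 = 4.770
Smallest n/ν is Pb → limiting reagent.
theoretical n(PbSO4) = (2/1) × 3.798 = 7.596 mol → 2304 g
% yield = 1090 / 2304 × 100 = 47.31 %

47.3 %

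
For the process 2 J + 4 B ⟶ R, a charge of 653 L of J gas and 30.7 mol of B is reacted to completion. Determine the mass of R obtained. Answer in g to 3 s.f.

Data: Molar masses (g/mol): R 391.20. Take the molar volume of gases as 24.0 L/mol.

n(J) = 653.0 / 24.0 = 27.21 mol
n(B) = 30.70 mol
n/ν → J: 13.61, B: 7.675; B is limiting.
n(R) = (1/4) × 30.70 = 7.675 mol
mass = 7.675 × 391.20 = 3002 g

3000 g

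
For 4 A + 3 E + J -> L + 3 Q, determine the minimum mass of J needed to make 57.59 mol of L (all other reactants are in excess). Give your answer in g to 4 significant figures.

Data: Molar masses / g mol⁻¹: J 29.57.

n(L) = 57.59 mol
n(J) = (1/1) × 57.59 = 57.59 mol
mass = 57.59 × 29.57 = 1703 g

1703 g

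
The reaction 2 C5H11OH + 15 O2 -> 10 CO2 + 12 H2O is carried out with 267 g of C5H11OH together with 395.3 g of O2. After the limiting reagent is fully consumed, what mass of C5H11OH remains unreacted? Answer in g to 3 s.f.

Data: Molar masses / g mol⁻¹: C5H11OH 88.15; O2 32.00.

122 g

n(C5H11OH) = 267.0 / 88.15 = 3.029 mol
n(O2) = 395.3 / 32.00 = 12.35 mol
n/ν for C5H11OH = 3.029/2 = 1.515
n/ν for O2 = 12.35/15 = 0.8233
Smallest n/ν is O2 → limiting reagent.
C5H11OH consumed = (2/15) × 12.35 = 1.647 mol
C5H11OH remaining = 3.029 − 1.647 = 1.382 mol
mass = 1.382 × 88.15 = 121.8 g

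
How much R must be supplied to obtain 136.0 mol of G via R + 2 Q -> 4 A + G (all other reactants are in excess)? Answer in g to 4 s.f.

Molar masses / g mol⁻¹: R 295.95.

n(G) = 136.0 mol
n(R) = (1/1) × 136.0 = 136.0 mol
mass = 136.0 × 295.95 = 40250 g

40250 g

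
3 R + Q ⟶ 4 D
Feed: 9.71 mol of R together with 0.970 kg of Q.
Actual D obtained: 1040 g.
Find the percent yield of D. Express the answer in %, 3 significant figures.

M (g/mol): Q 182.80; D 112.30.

n(R) = 9.710 mol
n(Q) = 0.9700×1000 / 182.80 = 5.306 mol
n/ν for R = 9.710/3 = 3.237
n/ν for Q = 5.306/1 = 5.306
Smallest n/ν is R → limiting reagent.
theoretical n(D) = (4/3) × 9.710 = 12.95 mol → 1454 g
% yield = 1040 / 1454 × 100 = 71.53 %

71.5 %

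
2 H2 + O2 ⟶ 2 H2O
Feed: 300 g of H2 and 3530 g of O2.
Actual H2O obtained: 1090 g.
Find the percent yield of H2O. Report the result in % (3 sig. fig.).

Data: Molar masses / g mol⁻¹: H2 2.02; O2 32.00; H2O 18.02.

40.7 %

n(H2) = 300.0 / 2.02 = 148.5 mol
n(O2) = 3530 / 32.00 = 110.3 mol
n/ν for H2 = 148.5/2 = 74.25
n/ν for O2 = 110.3/1 = 110.3
Smallest n/ν is H2 → limiting reagent.
theoretical n(H2O) = (2/2) × 148.5 = 148.5 mol → 2676 g
% yield = 1090 / 2676 × 100 = 40.73 %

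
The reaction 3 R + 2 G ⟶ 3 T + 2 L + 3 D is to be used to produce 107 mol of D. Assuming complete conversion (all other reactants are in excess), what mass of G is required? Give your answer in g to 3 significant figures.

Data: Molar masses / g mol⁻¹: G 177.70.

n(D) = 107.0 mol
n(G) = (2/3) × 107.0 = 71.33 mol
mass = 71.33 × 177.70 = 12680 g

12700 g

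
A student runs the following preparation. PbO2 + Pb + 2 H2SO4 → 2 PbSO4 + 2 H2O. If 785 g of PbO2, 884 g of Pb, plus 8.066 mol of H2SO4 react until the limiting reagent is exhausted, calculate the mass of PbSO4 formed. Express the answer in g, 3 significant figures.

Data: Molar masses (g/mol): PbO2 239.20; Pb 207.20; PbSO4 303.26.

1990 g

n(PbO2) = 785.0 / 239.20 = 3.282 mol
n(Pb) = 884.0 / 207.20 = 4.266 mol
n(H2SO4) = 8.066 mol
n/ν for PbO2 = 3.282/1 = 3.282
n/ν for Pb = 4.266/1 = 4.266
n/ν for H2SO4 = 8.066/2 = 4.033
Smallest n/ν is PbO2 → limiting reagent.
n(PbSO4) = (2/1) × 3.282 = 6.564 mol
mass = 6.564 × 303.26 = 1991 g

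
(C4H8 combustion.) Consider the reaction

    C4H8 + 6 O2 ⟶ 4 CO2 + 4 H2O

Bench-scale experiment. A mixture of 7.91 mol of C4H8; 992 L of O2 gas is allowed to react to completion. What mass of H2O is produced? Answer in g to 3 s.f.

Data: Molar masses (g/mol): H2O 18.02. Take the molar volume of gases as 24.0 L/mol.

497 g

n(C4H8) = 7.910 mol
n(O2) = 992.0 / 24.0 = 41.33 mol
n/ν for C4H8 = 7.910/1 = 7.910
n/ν for O2 = 41.33/6 = 6.888
Smallest n/ν is O2 → limiting reagent.
n(H2O) = (4/6) × 41.33 = 27.55 mol
mass = 27.55 × 18.02 = 496.5 g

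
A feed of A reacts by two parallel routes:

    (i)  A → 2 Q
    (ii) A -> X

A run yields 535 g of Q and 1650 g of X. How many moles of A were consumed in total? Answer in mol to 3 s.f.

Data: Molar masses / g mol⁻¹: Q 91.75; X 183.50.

n(Q) = 535 / 91.75 = 5.831 mol
n(X) = 1650 / 183.50 = 8.992 mol
n(A) via (i) = (1/2)×5.831 = 2.916 mol
n(A) via (ii) = (1/1)×8.992 = 8.992 mol
total n(A) = 2.916 + 8.992 = 11.91 mol

11.9 mol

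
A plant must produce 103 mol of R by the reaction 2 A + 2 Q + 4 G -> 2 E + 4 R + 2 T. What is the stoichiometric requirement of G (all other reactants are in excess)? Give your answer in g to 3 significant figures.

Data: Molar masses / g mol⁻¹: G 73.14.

7530 g

n(R) = 103.0 mol
n(G) = (4/4) × 103.0 = 103.0 mol
mass = 103.0 × 73.14 = 7533 g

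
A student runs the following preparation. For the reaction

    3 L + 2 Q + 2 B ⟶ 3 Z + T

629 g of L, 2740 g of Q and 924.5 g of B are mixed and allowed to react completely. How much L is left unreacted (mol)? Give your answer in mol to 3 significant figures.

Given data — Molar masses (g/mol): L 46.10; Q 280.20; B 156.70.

4.79 mol

n(L) = 629.0 / 46.10 = 13.64 mol
n(Q) = 2740 / 280.20 = 9.779 mol
n(B) = 924.5 / 156.70 = 5.900 mol
n/ν → L: 4.547, Q: 4.890, B: 2.950; B is limiting.
L consumed = (3/2) × 5.900 = 8.850 mol
L remaining = 13.64 − 8.850 = 4.790 mol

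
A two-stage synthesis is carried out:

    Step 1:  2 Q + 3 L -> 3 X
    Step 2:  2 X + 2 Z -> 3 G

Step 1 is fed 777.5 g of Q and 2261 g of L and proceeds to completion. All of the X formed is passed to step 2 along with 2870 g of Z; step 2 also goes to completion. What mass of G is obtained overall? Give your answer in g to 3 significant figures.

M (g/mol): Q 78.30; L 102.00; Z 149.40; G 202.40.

Step 1:
n(Q) = 777.5 / 78.30 = 9.930 mol
n(L) = 2261 / 102.00 = 22.17 mol
n/ν for Q = 9.930/2 = 4.965
n/ν for L = 22.17/3 = 7.390
Smallest n/ν is Q → limiting reagent.
n(X) produced = (3/2) × 9.930 = 14.90 mol
Step 2:
n(X) available = 14.90 mol
n(Z) = 2870 / 149.40 = 19.21 mol
n/ν for X = 14.90/2 = 7.450
n/ν for Z = 19.21/2 = 9.605
Smallest n/ν is X → limiting reagent.
n(G) = (3/2) × 14.90 = 22.35 mol
mass = 22.35 × 202.40 = 4524 g

4520 g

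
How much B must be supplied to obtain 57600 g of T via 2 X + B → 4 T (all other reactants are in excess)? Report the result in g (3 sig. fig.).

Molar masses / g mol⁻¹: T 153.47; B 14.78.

n(T) = 57600 / 153.47 = 375.3 mol
n(B) = (1/4) × 375.3 = 93.83 mol
mass = 93.83 × 14.78 = 1387 g

1390 g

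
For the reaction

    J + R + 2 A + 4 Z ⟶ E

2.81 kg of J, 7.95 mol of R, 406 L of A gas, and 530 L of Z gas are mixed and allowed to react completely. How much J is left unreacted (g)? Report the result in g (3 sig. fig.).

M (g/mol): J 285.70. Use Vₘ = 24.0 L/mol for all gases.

n(J) = 2.810×1000 / 285.70 = 9.835 mol
n(R) = 7.950 mol
n(A) = 406.0 / 24.0 = 16.92 mol
n(Z) = 530.0 / 24.0 = 22.08 mol
n/ν for J = 9.835/1 = 9.835
n/ν for R = 7.950/1 = 7.950
n/ν for A = 16.92/2 = 8.460
n/ν for Z = 22.08/4 = 5.520
Smallest n/ν is Z → limiting reagent.
J consumed = (1/4) × 22.08 = 5.520 mol
J remaining = 9.835 − 5.520 = 4.315 mol
mass = 4.315 × 285.70 = 1233 g

1230 g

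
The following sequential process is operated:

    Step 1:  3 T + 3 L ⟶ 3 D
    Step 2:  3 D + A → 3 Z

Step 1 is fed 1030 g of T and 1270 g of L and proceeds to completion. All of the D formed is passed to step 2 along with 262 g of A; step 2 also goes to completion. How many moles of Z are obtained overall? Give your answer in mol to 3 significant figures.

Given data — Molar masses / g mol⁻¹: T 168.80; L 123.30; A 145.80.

Step 1:
n(T) = 1030 / 168.80 = 6.102 mol
n(L) = 1270 / 123.30 = 10.30 mol
n/ν for T = 6.102/3 = 2.034
n/ν for L = 10.30/3 = 3.433
Smallest n/ν is T → limiting reagent.
n(D) produced = (3/3) × 6.102 = 6.102 mol
Step 2:
n(D) available = 6.102 mol
n(A) = 262.0 / 145.80 = 1.797 mol
n/ν for D = 6.102/3 = 2.034
n/ν for A = 1.797/1 = 1.797
Smallest n/ν is A → limiting reagent.
n(Z) = (3/1) × 1.797 = 5.391 mol

5.39 mol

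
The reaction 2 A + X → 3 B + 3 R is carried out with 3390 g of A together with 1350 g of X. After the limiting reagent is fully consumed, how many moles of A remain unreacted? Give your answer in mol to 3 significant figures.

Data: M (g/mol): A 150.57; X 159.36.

5.57 mol

n(A) = 3390 / 150.57 = 22.51 mol
n(X) = 1350 / 159.36 = 8.471 mol
n/ν for A = 22.51/2 = 11.26
n/ν for X = 8.471/1 = 8.471
Smallest n/ν is X → limiting reagent.
A consumed = (2/1) × 8.471 = 16.94 mol
A remaining = 22.51 − 16.94 = 5.570 mol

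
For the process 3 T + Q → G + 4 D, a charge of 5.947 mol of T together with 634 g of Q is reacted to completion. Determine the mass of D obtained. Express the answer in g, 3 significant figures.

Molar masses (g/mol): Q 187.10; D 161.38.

1280 g

n(T) = 5.947 mol
n(Q) = 634.0 / 187.10 = 3.389 mol
n/ν for T = 5.947/3 = 1.982
n/ν for Q = 3.389/1 = 3.389
Smallest n/ν is T → limiting reagent.
n(D) = (4/3) × 5.947 = 7.929 mol
mass = 7.929 × 161.38 = 1280 g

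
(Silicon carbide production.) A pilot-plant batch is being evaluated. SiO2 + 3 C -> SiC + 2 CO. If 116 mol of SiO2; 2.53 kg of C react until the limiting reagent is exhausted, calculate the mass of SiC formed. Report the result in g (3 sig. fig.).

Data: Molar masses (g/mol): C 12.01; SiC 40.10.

n(SiO2) = 116.0 mol
n(C) = 2.530×1000 / 12.01 = 210.7 mol
n/ν for SiO2 = 116.0/1 = 116.0
n/ν for C = 210.7/3 = 70.23
Smallest n/ν is C → limiting reagent.
n(SiC) = (1/3) × 210.7 = 70.23 mol
mass = 70.23 × 40.10 = 2816 g

2820 g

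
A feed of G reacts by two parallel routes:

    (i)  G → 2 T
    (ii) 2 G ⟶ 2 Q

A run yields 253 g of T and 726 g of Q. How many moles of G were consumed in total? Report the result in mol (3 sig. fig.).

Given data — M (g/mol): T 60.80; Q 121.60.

8.05 mol

n(T) = 253 / 60.80 = 4.161 mol
n(Q) = 726 / 121.60 = 5.970 mol
n(G) via (i) = (1/2)×4.161 = 2.081 mol
n(G) via (ii) = (2/2)×5.970 = 5.970 mol
total n(G) = 2.081 + 5.970 = 8.051 mol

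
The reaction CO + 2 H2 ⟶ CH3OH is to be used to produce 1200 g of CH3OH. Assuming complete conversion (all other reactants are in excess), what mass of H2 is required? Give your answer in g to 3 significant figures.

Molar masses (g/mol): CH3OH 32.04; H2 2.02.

151 g

n(CH3OH) = 1200 / 32.04 = 37.45 mol
n(H2) = (2/1) × 37.45 = 74.90 mol
mass = 74.90 × 2.02 = 151.3 g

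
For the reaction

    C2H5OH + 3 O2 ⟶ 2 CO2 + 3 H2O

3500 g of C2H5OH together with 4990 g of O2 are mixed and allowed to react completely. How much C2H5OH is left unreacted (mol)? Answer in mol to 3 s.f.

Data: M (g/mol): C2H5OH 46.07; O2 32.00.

24.0 mol

n(C2H5OH) = 3500 / 46.07 = 75.97 mol
n(O2) = 4990 / 32.00 = 155.9 mol
n/ν → C2H5OH: 75.97, O2: 51.97; O2 is limiting.
C2H5OH consumed = (1/3) × 155.9 = 51.97 mol
C2H5OH remaining = 75.97 − 51.97 = 24.00 mol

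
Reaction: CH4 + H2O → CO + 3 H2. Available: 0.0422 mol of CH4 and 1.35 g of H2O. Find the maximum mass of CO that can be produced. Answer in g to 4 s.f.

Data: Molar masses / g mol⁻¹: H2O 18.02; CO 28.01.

n(CH4) = 0.04220 mol
n(H2O) = 1.350 / 18.02 = 0.07492 mol
n/ν for CH4 = 0.04220/1 = 0.04220
n/ν for H2O = 0.07492/1 = 0.07492
Smallest n/ν is CH4 → limiting reagent.
n(CO) = (1/1) × 0.04220 = 0.04220 mol
mass = 0.04220 × 28.01 = 1.182 g

1.182 g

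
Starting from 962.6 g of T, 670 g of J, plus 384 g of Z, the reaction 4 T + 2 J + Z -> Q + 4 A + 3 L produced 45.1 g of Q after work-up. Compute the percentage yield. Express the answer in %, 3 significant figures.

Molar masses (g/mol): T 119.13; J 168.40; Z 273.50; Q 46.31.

n(T) = 962.6 / 119.13 = 8.080 mol
n(J) = 670.0 / 168.40 = 3.979 mol
n(Z) = 384.0 / 273.50 = 1.404 mol
n/ν for T = 8.080/4 = 2.020
n/ν for J = 3.979/2 = 1.990
n/ν for Z = 1.404/1 = 1.404
Smallest n/ν is Z → limiting reagent.
theoretical n(Q) = (1/1) × 1.404 = 1.404 mol → 65.02 g
% yield = 45.1 / 65.02 × 100 = 69.36 %

69.4 %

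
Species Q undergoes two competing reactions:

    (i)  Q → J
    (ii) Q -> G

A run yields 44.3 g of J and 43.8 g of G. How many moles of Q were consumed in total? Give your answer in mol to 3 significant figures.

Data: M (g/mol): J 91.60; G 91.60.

0.962 mol

n(J) = 44.3 / 91.60 = 0.4836 mol
n(G) = 43.8 / 91.60 = 0.4782 mol
n(Q) via (i) = (1/1)×0.4836 = 0.4836 mol
n(Q) via (ii) = (1/1)×0.4782 = 0.4782 mol
total n(Q) = 0.4836 + 0.4782 = 0.9618 mol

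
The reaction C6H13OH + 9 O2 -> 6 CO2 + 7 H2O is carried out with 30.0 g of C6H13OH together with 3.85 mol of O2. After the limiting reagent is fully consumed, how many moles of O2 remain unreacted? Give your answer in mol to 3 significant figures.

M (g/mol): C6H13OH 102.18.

n(C6H13OH) = 30.00 / 102.18 = 0.2936 mol
n(O2) = 3.850 mol
n/ν for C6H13OH = 0.2936/1 = 0.2936
n/ν for O2 = 3.850/9 = 0.4278
Smallest n/ν is C6H13OH → limiting reagent.
O2 consumed = (9/1) × 0.2936 = 2.642 mol
O2 remaining = 3.850 − 2.642 = 1.208 mol

1.21 mol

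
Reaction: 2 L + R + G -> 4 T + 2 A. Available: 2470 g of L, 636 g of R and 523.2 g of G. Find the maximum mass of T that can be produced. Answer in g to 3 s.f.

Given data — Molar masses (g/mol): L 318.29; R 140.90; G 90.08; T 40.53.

n(L) = 2470 / 318.29 = 7.760 mol
n(R) = 636.0 / 140.90 = 4.514 mol
n(G) = 523.2 / 90.08 = 5.808 mol
n/ν for L = 7.760/2 = 3.880
n/ν for R = 4.514/1 = 4.514
n/ν for G = 5.808/1 = 5.808
Smallest n/ν is L → limiting reagent.
n(T) = (4/2) × 7.760 = 15.52 mol
mass = 15.52 × 40.53 = 629.0 g

629 g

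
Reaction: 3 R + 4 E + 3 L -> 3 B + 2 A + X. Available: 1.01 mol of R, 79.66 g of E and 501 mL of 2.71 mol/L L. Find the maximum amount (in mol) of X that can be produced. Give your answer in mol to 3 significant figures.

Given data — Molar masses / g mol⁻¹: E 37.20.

n(R) = 1.010 mol
n(E) = 79.66 / 37.20 = 2.141 mol
n(L) = 2.71 × 501.0/1000 = 1.358 mol
n/ν for R = 1.010/3 = 0.3367
n/ν for E = 2.141/4 = 0.5353
n/ν for L = 1.358/3 = 0.4527
Smallest n/ν is R → limiting reagent.
n(X) = (1/3) × 1.010 = 0.3367 mol

0.337 mol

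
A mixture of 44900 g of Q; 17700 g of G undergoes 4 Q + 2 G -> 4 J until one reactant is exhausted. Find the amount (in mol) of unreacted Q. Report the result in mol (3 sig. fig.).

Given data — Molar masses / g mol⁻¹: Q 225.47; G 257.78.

n(Q) = 44900 / 225.47 = 199.1 mol
n(G) = 17700 / 257.78 = 68.66 mol
n/ν → Q: 49.78, G: 34.33; G is limiting.
Q consumed = (4/2) × 68.66 = 137.3 mol
Q remaining = 199.1 − 137.3 = 61.80 mol

61.8 mol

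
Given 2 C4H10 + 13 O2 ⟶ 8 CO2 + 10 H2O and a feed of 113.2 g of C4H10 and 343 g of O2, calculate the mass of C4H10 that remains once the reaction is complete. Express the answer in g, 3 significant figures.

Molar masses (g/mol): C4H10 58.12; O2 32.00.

17.4 g

n(C4H10) = 113.2 / 58.12 = 1.948 mol
n(O2) = 343.0 / 32.00 = 10.72 mol
n/ν for C4H10 = 1.948/2 = 0.9740
n/ν for O2 = 10.72/13 = 0.8246
Smallest n/ν is O2 → limiting reagent.
C4H10 consumed = (2/13) × 10.72 = 1.649 mol
C4H10 remaining = 1.948 − 1.649 = 0.2990 mol
mass = 0.2990 × 58.12 = 17.38 g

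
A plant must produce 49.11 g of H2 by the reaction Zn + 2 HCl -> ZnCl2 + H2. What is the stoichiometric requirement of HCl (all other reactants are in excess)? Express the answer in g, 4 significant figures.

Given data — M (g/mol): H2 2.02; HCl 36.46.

n(H2) = 49.11 / 2.02 = 24.31 mol
n(HCl) = (2/1) × 24.31 = 48.62 mol
mass = 48.62 × 36.46 = 1773 g

1773 g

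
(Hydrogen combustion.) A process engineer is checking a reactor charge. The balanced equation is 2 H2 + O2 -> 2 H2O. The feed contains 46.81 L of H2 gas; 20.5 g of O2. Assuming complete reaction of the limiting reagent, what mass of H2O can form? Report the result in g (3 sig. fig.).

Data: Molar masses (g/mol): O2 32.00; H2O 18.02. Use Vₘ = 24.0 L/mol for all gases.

n(H2) = 46.81 / 24.0 = 1.950 mol
n(O2) = 20.50 / 32.00 = 0.6406 mol
n/ν → H2: 0.9750, O2: 0.6406; O2 is limiting.
n(H2O) = (2/1) × 0.6406 = 1.281 mol
mass = 1.281 × 18.02 = 23.08 g

23.1 g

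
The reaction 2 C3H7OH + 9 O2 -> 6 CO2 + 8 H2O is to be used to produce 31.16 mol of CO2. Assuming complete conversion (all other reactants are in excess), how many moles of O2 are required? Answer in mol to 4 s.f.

n(CO2) = 31.16 mol
n(O2) = (9/6) × 31.16 = 46.74 mol

46.74 mol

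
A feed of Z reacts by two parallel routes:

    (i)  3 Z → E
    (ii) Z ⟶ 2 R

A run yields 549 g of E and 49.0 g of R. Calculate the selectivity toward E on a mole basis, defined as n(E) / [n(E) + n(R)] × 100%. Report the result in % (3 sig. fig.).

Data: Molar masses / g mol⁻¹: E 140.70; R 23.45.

65.1 %

n(E) = 549 / 140.70 = 3.902 mol
n(R) = 49.0 / 23.45 = 2.090 mol
selectivity = 3.902/(3.902+2.090) × 100 = 65.12 %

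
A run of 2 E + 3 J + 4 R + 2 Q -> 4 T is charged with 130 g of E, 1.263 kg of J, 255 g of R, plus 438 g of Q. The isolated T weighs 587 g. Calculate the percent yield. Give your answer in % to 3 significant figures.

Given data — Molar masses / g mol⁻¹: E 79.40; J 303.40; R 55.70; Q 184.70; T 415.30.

43.2 %

n(E) = 130.0 / 79.40 = 1.637 mol
n(J) = 1.263×1000 / 303.40 = 4.163 mol
n(R) = 255.0 / 55.70 = 4.578 mol
n(Q) = 438.0 / 184.70 = 2.371 mol
n/ν → E: 0.8185, J: 1.388, R: 1.145, Q: 1.186; E is limiting.
theoretical n(T) = (4/2) × 1.637 = 3.274 mol → 1360 g
% yield = 587 / 1360 × 100 = 43.16 %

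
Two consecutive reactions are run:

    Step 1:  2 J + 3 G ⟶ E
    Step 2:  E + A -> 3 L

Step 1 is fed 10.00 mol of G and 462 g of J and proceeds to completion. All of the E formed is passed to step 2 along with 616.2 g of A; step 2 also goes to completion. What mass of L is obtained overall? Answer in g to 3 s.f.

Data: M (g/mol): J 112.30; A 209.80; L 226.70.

Step 1:
n(G) = 10.00 mol
n(J) = 462.0 / 112.30 = 4.114 mol
n/ν for G = 10.00/3 = 3.333
n/ν for J = 4.114/2 = 2.057
Smallest n/ν is J → limiting reagent.
n(E) produced = (1/2) × 4.114 = 2.057 mol
Step 2:
n(E) available = 2.057 mol
n(A) = 616.2 / 209.80 = 2.937 mol
n/ν for E = 2.057/1 = 2.057
n/ν for A = 2.937/1 = 2.937
Smallest n/ν is E → limiting reagent.
n(L) = (3/1) × 2.057 = 6.171 mol
mass = 6.171 × 226.70 = 1399 g

1400 g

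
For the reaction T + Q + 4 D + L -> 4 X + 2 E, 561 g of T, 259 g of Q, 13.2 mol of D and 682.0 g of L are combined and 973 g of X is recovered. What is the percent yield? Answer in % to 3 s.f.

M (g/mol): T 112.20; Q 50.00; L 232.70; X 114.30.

72.6 %

n(T) = 561.0 / 112.20 = 5.000 mol
n(Q) = 259.0 / 50.00 = 5.180 mol
n(D) = 13.20 mol
n(L) = 682.0 / 232.70 = 2.931 mol
n/ν → T: 5.000, Q: 5.180, D: 3.300, L: 2.931; L is limiting.
theoretical n(X) = (4/1) × 2.931 = 11.72 mol → 1340 g
% yield = 973 / 1340 × 100 = 72.61 %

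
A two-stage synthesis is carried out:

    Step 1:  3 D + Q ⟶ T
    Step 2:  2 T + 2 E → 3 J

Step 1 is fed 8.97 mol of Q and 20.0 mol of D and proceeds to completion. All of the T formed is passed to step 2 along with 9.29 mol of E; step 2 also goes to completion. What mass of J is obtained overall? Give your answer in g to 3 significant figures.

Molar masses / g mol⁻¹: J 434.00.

Step 1:
n(Q) = 8.970 mol
n(D) = 20.00 mol
n/ν for Q = 8.970/1 = 8.970
n/ν for D = 20.00/3 = 6.667
Smallest n/ν is D → limiting reagent.
n(T) produced = (1/3) × 20.00 = 6.667 mol
Step 2:
n(T) available = 6.667 mol
n(E) = 9.290 mol
n/ν for T = 6.667/2 = 3.334
n/ν for E = 9.290/2 = 4.645
Smallest n/ν is T → limiting reagent.
n(J) = (3/2) × 6.667 = 10.00 mol
mass = 10.00 × 434.00 = 4340 g

4340 g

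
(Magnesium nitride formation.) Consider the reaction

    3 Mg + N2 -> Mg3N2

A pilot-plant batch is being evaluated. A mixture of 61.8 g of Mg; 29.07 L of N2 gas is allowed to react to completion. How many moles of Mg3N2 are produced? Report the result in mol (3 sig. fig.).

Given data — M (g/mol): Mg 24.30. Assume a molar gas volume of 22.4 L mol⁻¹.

n(Mg) = 61.80 / 24.30 = 2.543 mol
n(N2) = 29.07 / 22.4 = 1.298 mol
n/ν for Mg = 2.543/3 = 0.8477
n/ν for N2 = 1.298/1 = 1.298
Smallest n/ν is Mg → limiting reagent.
n(Mg3N2) = (1/3) × 2.543 = 0.8477 mol

0.848 mol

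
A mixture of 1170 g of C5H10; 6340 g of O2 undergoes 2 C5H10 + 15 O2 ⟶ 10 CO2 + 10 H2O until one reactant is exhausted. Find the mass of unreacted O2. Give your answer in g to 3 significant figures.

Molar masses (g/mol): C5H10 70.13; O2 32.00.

n(C5H10) = 1170 / 70.13 = 16.68 mol
n(O2) = 6340 / 32.00 = 198.1 mol
n/ν for C5H10 = 16.68/2 = 8.340
n/ν for O2 = 198.1/15 = 13.21
Smallest n/ν is C5H10 → limiting reagent.
O2 consumed = (15/2) × 16.68 = 125.1 mol
O2 remaining = 198.1 − 125.1 = 73.00 mol
mass = 73.00 × 32.00 = 2336 g

2340 g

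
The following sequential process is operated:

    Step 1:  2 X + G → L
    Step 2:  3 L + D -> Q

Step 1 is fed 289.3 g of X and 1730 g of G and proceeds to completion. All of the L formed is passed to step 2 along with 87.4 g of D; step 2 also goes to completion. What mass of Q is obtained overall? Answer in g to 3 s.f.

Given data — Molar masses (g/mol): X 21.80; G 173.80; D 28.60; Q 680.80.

Step 1:
n(X) = 289.3 / 21.80 = 13.27 mol
n(G) = 1730 / 173.80 = 9.954 mol
n/ν → X: 6.635, G: 9.954; X is limiting.
n(L) produced = (1/2) × 13.27 = 6.635 mol
Step 2:
n(L) available = 6.635 mol
n(D) = 87.40 / 28.60 = 3.056 mol
n/ν → L: 2.212, D: 3.056; L is limiting.
n(Q) = (1/3) × 6.635 = 2.212 mol
mass = 2.212 × 680.80 = 1506 g

1510 g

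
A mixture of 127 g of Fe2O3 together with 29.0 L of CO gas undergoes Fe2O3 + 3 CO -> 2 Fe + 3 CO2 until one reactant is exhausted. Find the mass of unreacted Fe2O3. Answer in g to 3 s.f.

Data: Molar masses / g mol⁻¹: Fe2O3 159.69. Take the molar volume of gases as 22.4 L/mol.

58.1 g

n(Fe2O3) = 127.0 / 159.69 = 0.7953 mol
n(CO) = 29.00 / 22.4 = 1.295 mol
n/ν for Fe2O3 = 0.7953/1 = 0.7953
n/ν for CO = 1.295/3 = 0.4317
Smallest n/ν is CO → limiting reagent.
Fe2O3 consumed = (1/3) × 1.295 = 0.4317 mol
Fe2O3 remaining = 0.7953 − 0.4317 = 0.3636 mol
mass = 0.3636 × 159.69 = 58.06 g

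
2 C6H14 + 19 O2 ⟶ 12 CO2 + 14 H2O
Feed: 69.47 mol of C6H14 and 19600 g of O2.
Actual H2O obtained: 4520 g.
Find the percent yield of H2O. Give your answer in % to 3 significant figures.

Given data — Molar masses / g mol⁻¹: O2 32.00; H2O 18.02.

n(C6H14) = 69.47 mol
n(O2) = 19600 / 32.00 = 612.5 mol
n/ν → C6H14: 34.74, O2: 32.24; O2 is limiting.
theoretical n(H2O) = (14/19) × 612.5 = 451.3 mol → 8132 g
% yield = 4520 / 8132 × 100 = 55.58 %

55.6 %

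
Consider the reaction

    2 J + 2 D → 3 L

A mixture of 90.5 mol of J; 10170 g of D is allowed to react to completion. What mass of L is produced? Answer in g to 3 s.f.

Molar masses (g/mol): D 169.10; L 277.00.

25000 g

n(J) = 90.50 mol
n(D) = 10170 / 169.10 = 60.14 mol
n/ν → J: 45.25, D: 30.07; D is limiting.
n(L) = (3/2) × 60.14 = 90.21 mol
mass = 90.21 × 277.00 = 24990 g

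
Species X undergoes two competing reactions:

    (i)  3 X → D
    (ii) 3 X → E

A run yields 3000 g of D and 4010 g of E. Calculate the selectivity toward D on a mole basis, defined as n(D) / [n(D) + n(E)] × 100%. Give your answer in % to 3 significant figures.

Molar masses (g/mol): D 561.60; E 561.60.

42.8 %

n(D) = 3000 / 561.60 = 5.342 mol
n(E) = 4010 / 561.60 = 7.140 mol
selectivity = 5.342/(5.342+7.140) × 100 = 42.80 %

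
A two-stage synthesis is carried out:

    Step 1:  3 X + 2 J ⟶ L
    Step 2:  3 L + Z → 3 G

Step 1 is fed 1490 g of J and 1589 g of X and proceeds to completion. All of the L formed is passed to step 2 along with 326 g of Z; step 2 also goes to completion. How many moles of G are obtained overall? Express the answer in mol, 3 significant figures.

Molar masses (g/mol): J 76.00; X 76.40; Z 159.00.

Step 1:
n(J) = 1490 / 76.00 = 19.61 mol
n(X) = 1589 / 76.40 = 20.80 mol
n/ν for J = 19.61/2 = 9.805
n/ν for X = 20.80/3 = 6.933
Smallest n/ν is X → limiting reagent.
n(L) produced = (1/3) × 20.80 = 6.933 mol
Step 2:
n(L) available = 6.933 mol
n(Z) = 326.0 / 159.00 = 2.050 mol
n/ν for L = 6.933/3 = 2.311
n/ν for Z = 2.050/1 = 2.050
Smallest n/ν is Z → limiting reagent.
n(G) = (3/1) × 2.050 = 6.150 mol

6.15 mol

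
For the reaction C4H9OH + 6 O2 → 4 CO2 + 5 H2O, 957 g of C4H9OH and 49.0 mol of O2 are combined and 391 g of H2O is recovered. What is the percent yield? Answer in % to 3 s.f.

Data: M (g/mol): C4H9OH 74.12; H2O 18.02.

53.1 %

n(C4H9OH) = 957.0 / 74.12 = 12.91 mol
n(O2) = 49.00 mol
n/ν → C4H9OH: 12.91, O2: 8.167; O2 is limiting.
theoretical n(H2O) = (5/6) × 49.00 = 40.83 mol → 735.8 g
% yield = 391 / 735.8 × 100 = 53.14 %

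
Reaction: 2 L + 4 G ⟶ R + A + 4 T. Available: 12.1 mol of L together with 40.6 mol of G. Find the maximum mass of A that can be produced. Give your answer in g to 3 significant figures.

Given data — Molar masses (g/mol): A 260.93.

1580 g

n(L) = 12.10 mol
n(G) = 40.60 mol
n/ν → L: 6.050, G: 10.15; L is limiting.
n(A) = (1/2) × 12.10 = 6.050 mol
mass = 6.050 × 260.93 = 1579 g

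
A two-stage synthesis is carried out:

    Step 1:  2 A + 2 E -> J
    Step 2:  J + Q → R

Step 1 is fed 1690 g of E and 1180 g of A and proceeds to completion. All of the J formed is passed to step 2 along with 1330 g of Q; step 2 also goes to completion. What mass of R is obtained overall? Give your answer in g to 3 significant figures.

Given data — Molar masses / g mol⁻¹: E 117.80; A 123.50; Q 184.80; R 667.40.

3190 g

Step 1:
n(E) = 1690 / 117.80 = 14.35 mol
n(A) = 1180 / 123.50 = 9.555 mol
n/ν for E = 14.35/2 = 7.175
n/ν for A = 9.555/2 = 4.778
Smallest n/ν is A → limiting reagent.
n(J) produced = (1/2) × 9.555 = 4.778 mol
Step 2:
n(J) available = 4.778 mol
n(Q) = 1330 / 184.80 = 7.197 mol
n/ν for J = 4.778/1 = 4.778
n/ν for Q = 7.197/1 = 7.197
Smallest n/ν is J → limiting reagent.
n(R) = (1/1) × 4.778 = 4.778 mol
mass = 4.778 × 667.40 = 3189 g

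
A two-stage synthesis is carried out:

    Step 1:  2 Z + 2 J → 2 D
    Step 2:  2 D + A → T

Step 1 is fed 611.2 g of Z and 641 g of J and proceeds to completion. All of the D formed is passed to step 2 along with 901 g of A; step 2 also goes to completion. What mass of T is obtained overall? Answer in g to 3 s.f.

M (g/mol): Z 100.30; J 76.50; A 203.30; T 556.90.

1700 g

Step 1:
n(Z) = 611.2 / 100.30 = 6.094 mol
n(J) = 641.0 / 76.50 = 8.379 mol
n/ν for Z = 6.094/2 = 3.047
n/ν for J = 8.379/2 = 4.190
Smallest n/ν is Z → limiting reagent.
n(D) produced = (2/2) × 6.094 = 6.094 mol
Step 2:
n(D) available = 6.094 mol
n(A) = 901.0 / 203.30 = 4.432 mol
n/ν for D = 6.094/2 = 3.047
n/ν for A = 4.432/1 = 4.432
Smallest n/ν is D → limiting reagent.
n(T) = (1/2) × 6.094 = 3.047 mol
mass = 3.047 × 556.90 = 1697 g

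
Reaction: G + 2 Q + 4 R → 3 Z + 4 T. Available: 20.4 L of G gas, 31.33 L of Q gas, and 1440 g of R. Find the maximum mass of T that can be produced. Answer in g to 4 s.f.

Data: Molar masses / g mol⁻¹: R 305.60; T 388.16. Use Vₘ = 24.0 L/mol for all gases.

n(G) = 20.40 / 24.0 = 0.8500 mol
n(Q) = 31.33 / 24.0 = 1.305 mol
n(R) = 1440 / 305.60 = 4.712 mol
n/ν for G = 0.8500/1 = 0.8500
n/ν for Q = 1.305/2 = 0.6525
n/ν for R = 4.712/4 = 1.178
Smallest n/ν is Q → limiting reagent.
n(T) = (4/2) × 1.305 = 2.610 mol
mass = 2.610 × 388.16 = 1013 g

1013 g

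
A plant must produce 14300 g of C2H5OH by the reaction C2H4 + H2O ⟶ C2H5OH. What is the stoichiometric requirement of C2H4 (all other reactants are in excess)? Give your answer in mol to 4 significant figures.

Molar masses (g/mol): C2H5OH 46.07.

310.4 mol

n(C2H5OH) = 14300 / 46.07 = 310.4 mol
n(C2H4) = (1/1) × 310.4 = 310.4 mol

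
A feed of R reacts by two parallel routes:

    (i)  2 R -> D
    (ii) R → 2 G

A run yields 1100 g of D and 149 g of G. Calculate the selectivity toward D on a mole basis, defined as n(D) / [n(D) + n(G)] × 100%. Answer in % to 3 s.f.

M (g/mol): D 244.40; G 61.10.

n(D) = 1100 / 244.40 = 4.501 mol
n(G) = 149 / 61.10 = 2.439 mol
selectivity = 4.501/(4.501+2.439) × 100 = 64.86 %

64.9 %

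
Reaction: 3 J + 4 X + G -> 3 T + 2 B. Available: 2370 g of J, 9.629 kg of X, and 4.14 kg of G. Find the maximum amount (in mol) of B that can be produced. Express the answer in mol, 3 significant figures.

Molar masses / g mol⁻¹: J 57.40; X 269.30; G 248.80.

17.9 mol

n(J) = 2370 / 57.40 = 41.29 mol
n(X) = 9.629×1000 / 269.30 = 35.76 mol
n(G) = 4.140×1000 / 248.80 = 16.64 mol
n/ν for J = 41.29/3 = 13.76
n/ν for X = 35.76/4 = 8.940
n/ν for G = 16.64/1 = 16.64
Smallest n/ν is X → limiting reagent.
n(B) = (2/4) × 35.76 = 17.88 mol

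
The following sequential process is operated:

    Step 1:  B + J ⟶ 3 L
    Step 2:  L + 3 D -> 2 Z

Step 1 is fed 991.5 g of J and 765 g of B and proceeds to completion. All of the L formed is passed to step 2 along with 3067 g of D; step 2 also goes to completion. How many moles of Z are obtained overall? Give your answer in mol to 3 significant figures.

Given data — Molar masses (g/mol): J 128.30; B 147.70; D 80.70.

25.3 mol

Step 1:
n(J) = 991.5 / 128.30 = 7.728 mol
n(B) = 765.0 / 147.70 = 5.179 mol
n/ν → J: 7.728, B: 5.179; B is limiting.
n(L) produced = (3/1) × 5.179 = 15.54 mol
Step 2:
n(L) available = 15.54 mol
n(D) = 3067 / 80.70 = 38.00 mol
n/ν → L: 15.54, D: 12.67; D is limiting.
n(Z) = (2/3) × 38.00 = 25.33 mol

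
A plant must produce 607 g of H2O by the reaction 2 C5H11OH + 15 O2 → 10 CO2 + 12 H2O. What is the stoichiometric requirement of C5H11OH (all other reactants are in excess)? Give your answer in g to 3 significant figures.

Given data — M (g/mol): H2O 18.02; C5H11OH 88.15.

495 g

n(H2O) = 607 / 18.02 = 33.68 mol
n(C5H11OH) = (2/12) × 33.68 = 5.613 mol
mass = 5.613 × 88.15 = 494.8 g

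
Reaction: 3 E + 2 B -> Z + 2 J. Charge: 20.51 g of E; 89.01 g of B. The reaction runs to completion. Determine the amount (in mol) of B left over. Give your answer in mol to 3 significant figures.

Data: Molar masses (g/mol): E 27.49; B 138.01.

0.148 mol

n(E) = 20.51 / 27.49 = 0.7461 mol
n(B) = 89.01 / 138.01 = 0.6450 mol
n/ν for E = 0.7461/3 = 0.2487
n/ν for B = 0.6450/2 = 0.3225
Smallest n/ν is E → limiting reagent.
B consumed = (2/3) × 0.7461 = 0.4974 mol
B remaining = 0.6450 − 0.4974 = 0.1476 mol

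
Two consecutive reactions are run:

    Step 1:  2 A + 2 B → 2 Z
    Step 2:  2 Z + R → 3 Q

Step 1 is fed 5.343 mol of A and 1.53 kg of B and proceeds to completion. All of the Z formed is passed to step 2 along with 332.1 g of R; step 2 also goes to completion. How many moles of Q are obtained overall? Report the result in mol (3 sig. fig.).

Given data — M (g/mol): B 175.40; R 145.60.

Step 1:
n(A) = 5.343 mol
n(B) = 1.530×1000 / 175.40 = 8.723 mol
n/ν → A: 2.672, B: 4.362; A is limiting.
n(Z) produced = (2/2) × 5.343 = 5.343 mol
Step 2:
n(Z) available = 5.343 mol
n(R) = 332.1 / 145.60 = 2.281 mol
n/ν → Z: 2.672, R: 2.281; R is limiting.
n(Q) = (3/1) × 2.281 = 6.843 mol

6.84 mol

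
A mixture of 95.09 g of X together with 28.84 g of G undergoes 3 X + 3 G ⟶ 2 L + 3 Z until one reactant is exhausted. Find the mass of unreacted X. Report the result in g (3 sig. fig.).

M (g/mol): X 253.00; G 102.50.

n(X) = 95.09 / 253.00 = 0.3758 mol
n(G) = 28.84 / 102.50 = 0.2814 mol
n/ν → X: 0.1253, G: 0.09380; G is limiting.
X consumed = (3/3) × 0.2814 = 0.2814 mol
X remaining = 0.3758 − 0.2814 = 0.09440 mol
mass = 0.09440 × 253.00 = 23.88 g

23.9 g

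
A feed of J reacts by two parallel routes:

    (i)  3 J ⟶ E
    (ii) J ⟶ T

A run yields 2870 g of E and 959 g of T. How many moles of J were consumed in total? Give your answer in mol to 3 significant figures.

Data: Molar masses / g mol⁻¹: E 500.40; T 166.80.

n(E) = 2870 / 500.40 = 5.735 mol
n(T) = 959 / 166.80 = 5.749 mol
n(J) via (i) = (3/1)×5.735 = 17.21 mol
n(J) via (ii) = (1/1)×5.749 = 5.749 mol
total n(J) = 17.21 + 5.749 = 22.96 mol

23.0 mol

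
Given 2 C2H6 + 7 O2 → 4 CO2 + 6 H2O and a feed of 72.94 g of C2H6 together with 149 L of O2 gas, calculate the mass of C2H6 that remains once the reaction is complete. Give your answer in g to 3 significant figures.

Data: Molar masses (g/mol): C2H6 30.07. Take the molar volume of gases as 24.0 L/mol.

19.6 g

n(C2H6) = 72.94 / 30.07 = 2.426 mol
n(O2) = 149.0 / 24.0 = 6.208 mol
n/ν → C2H6: 1.213, O2: 0.8869; O2 is limiting.
C2H6 consumed = (2/7) × 6.208 = 1.774 mol
C2H6 remaining = 2.426 − 1.774 = 0.6520 mol
mass = 0.6520 × 30.07 = 19.61 g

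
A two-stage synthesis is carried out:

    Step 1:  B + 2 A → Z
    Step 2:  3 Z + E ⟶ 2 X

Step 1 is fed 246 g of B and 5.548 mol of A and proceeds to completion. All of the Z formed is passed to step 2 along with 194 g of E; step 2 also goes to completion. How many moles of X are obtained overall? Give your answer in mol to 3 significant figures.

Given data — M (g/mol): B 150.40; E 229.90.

1.09 mol

Step 1:
n(B) = 246.0 / 150.40 = 1.636 mol
n(A) = 5.548 mol
n/ν for B = 1.636/1 = 1.636
n/ν for A = 5.548/2 = 2.774
Smallest n/ν is B → limiting reagent.
n(Z) produced = (1/1) × 1.636 = 1.636 mol
Step 2:
n(Z) available = 1.636 mol
n(E) = 194.0 / 229.90 = 0.8438 mol
n/ν for Z = 1.636/3 = 0.5453
n/ν for E = 0.8438/1 = 0.8438
Smallest n/ν is Z → limiting reagent.
n(X) = (2/3) × 1.636 = 1.091 mol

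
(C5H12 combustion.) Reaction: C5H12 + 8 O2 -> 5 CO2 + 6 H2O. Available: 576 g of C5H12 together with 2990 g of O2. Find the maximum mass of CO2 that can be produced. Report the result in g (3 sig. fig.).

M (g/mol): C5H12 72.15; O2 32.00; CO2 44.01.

1760 g

n(C5H12) = 576.0 / 72.15 = 7.983 mol
n(O2) = 2990 / 32.00 = 93.44 mol
n/ν for C5H12 = 7.983/1 = 7.983
n/ν for O2 = 93.44/8 = 11.68
Smallest n/ν is C5H12 → limiting reagent.
n(CO2) = (5/1) × 7.983 = 39.92 mol
mass = 39.92 × 44.01 = 1757 g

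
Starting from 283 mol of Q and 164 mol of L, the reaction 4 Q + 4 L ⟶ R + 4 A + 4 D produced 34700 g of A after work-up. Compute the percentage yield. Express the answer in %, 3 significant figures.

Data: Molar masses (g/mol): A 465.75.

45.4 %

n(Q) = 283.0 mol
n(L) = 164.0 mol
n/ν for Q = 283.0/4 = 70.75
n/ν for L = 164.0/4 = 41.00
Smallest n/ν is L → limiting reagent.
theoretical n(A) = (4/4) × 164.0 = 164.0 mol → 76380 g
% yield = 34700 / 76380 × 100 = 45.43 %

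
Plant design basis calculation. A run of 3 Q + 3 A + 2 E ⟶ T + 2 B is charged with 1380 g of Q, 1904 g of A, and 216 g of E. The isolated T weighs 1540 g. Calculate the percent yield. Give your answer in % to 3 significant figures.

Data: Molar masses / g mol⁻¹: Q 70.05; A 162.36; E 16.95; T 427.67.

92.1 %

n(Q) = 1380 / 70.05 = 19.70 mol
n(A) = 1904 / 162.36 = 11.73 mol
n(E) = 216.0 / 16.95 = 12.74 mol
n/ν for Q = 19.70/3 = 6.567
n/ν for A = 11.73/3 = 3.910
n/ν for E = 12.74/2 = 6.370
Smallest n/ν is A → limiting reagent.
theoretical n(T) = (1/3) × 11.73 = 3.910 mol → 1672 g
% yield = 1540 / 1672 × 100 = 92.11 %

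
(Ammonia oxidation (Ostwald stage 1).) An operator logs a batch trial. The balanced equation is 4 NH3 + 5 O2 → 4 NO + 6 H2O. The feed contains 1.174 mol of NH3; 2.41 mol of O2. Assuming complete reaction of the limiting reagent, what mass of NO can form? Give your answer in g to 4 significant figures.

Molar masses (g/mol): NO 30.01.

n(NH3) = 1.174 mol
n(O2) = 2.410 mol
n/ν for NH3 = 1.174/4 = 0.2935
n/ν for O2 = 2.410/5 = 0.4820
Smallest n/ν is NH3 → limiting reagent.
n(NO) = (4/4) × 1.174 = 1.174 mol
mass = 1.174 × 30.01 = 35.23 g

35.23 g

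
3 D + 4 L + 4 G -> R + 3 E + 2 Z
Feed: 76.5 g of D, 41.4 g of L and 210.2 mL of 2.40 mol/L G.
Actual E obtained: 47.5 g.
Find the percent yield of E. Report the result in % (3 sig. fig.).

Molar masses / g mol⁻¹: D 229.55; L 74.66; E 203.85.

n(D) = 76.50 / 229.55 = 0.3333 mol
n(L) = 41.40 / 74.66 = 0.5545 mol
n(G) = 2.40 × 210.2/1000 = 0.5045 mol
n/ν for D = 0.3333/3 = 0.1111
n/ν for L = 0.5545/4 = 0.1386
n/ν for G = 0.5045/4 = 0.1261
Smallest n/ν is D → limiting reagent.
theoretical n(E) = (3/3) × 0.3333 = 0.3333 mol → 67.94 g
% yield = 47.5 / 67.94 × 100 = 69.91 %

69.9 %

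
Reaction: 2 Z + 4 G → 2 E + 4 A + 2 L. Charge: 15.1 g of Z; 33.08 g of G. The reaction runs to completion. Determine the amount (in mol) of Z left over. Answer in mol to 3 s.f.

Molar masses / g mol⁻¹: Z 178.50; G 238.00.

n(Z) = 15.10 / 178.50 = 0.08459 mol
n(G) = 33.08 / 238.00 = 0.1390 mol
n/ν for Z = 0.08459/2 = 0.04230
n/ν for G = 0.1390/4 = 0.03475
Smallest n/ν is G → limiting reagent.
Z consumed = (2/4) × 0.1390 = 0.06950 mol
Z remaining = 0.08459 − 0.06950 = 0.01509 mol

0.0151 mol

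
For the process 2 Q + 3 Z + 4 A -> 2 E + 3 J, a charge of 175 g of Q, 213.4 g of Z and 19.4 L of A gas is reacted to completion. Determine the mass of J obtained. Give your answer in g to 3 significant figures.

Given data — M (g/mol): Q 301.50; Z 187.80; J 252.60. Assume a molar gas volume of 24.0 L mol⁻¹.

n(Q) = 175.0 / 301.50 = 0.5804 mol
n(Z) = 213.4 / 187.80 = 1.136 mol
n(A) = 19.40 / 24.0 = 0.8083 mol
n/ν → Q: 0.2902, Z: 0.3787, A: 0.2021; A is limiting.
n(J) = (3/4) × 0.8083 = 0.6062 mol
mass = 0.6062 × 252.60 = 153.1 g

153 g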